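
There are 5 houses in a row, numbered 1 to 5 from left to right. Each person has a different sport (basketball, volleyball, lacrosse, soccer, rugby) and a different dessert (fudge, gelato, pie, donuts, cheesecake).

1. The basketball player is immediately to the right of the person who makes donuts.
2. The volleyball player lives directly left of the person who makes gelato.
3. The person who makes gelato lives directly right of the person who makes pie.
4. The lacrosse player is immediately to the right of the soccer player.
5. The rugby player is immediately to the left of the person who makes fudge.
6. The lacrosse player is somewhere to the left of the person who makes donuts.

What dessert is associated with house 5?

fudge

House 5's sport must be basketball (nothing else left).
Clue 1 places the person who makes donuts in house 4.
That leaves lacrosse as the sport for house 3.
The soccer player is in house 2 (clue 4).
That leaves rugby as the sport for house 4.
Clue 2 places the person who makes gelato in house 2.
From clue 3, the person who makes pie must be in house 1.
The person who makes fudge is in house 5 (clue 5).
The only sport still possible for house 1 is volleyball.
That leaves cheesecake as the dessert for house 3.
So: house 1 = volleyball/pie, house 2 = soccer/gelato, house 3 = lacrosse/cheesecake, house 4 = rugby/donuts, house 5 = basketball/fudge.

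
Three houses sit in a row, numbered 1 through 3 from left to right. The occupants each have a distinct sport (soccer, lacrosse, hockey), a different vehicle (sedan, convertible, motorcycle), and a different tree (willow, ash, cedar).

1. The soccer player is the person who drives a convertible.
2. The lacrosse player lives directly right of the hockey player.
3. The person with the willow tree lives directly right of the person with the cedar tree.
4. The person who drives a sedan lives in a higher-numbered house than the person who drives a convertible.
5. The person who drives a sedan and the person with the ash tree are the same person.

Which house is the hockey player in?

2

So house 1 gets cedar for tree.
From clue 3, the person with the willow tree must be in house 2.
So house 3 gets lacrosse for sport.
House 3 tree: only ash fits.
Clue 2: the hockey player is in house 2.
The person who drives a sedan is in house 3 (clue 5).
The only sport still possible for house 1 is soccer.
Clue 1: the person who drives a convertible is in house 1.
That leaves motorcycle as the vehicle for house 2.
So: house 1 = soccer/convertible/cedar, house 2 = hockey/motorcycle/willow, house 3 = lacrosse/sedan/ash.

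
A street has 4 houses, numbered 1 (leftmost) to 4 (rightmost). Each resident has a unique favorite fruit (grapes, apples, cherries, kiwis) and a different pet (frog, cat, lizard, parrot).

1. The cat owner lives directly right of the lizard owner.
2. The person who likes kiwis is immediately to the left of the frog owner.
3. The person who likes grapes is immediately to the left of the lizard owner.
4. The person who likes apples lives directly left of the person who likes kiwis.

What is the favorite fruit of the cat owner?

That leaves cherries as the favorite fruit for house 4.
That leaves parrot as the pet for house 1.
House 3's favorite fruit must be kiwis (nothing else left).
So house 2 gets lizard for pet.
Clue 1 places the cat owner in house 3.
By clue 2, the frog owner is in house 4.
By clue 3, the person who likes grapes is in house 1.
Clue 4: the person who likes apples is in house 2.
So: house 1 = grapes/parrot, house 2 = apples/lizard, house 3 = kiwis/cat, house 4 = cherries/frog.

kiwis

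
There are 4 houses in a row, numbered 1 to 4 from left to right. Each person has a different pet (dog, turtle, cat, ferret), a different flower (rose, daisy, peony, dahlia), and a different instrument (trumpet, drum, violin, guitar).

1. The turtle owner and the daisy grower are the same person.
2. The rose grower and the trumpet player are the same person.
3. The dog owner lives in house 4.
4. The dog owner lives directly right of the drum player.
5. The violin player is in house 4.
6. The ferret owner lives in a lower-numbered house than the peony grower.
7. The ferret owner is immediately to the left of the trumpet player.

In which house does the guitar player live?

1

By clue 3, the dog owner is in house 4.
By clue 4, the drum player is in house 3.
The violin player is in house 4 (clue 5).
So house 1 gets guitar for instrument.
House 2's instrument must be trumpet (nothing else left).
By clue 2, the rose grower is in house 2.
By clue 7, the ferret owner is in house 1.
From clue 1, the turtle owner must be in house 3.
From clue 1, the daisy grower must be in house 3.
So house 2 gets cat for pet.
House 1's flower must be dahlia (nothing else left).
So house 4 gets peony for flower.
So: house 1 = ferret/dahlia/guitar, house 2 = cat/rose/trumpet, house 3 = turtle/daisy/drum, house 4 = dog/peony/violin.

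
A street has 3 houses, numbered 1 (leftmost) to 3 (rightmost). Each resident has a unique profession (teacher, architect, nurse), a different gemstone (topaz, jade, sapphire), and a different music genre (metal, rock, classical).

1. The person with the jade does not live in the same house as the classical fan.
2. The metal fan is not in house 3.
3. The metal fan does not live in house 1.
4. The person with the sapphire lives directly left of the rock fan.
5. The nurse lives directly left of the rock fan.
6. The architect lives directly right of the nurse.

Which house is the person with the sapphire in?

From clue 3, the metal fan must be in house 2.
The only music genre still possible for house 1 is classical.
The only music genre still possible for house 3 is rock.
Clue 4: the person with the sapphire is in house 2.
From clue 5, the nurse must be in house 2.
By clue 6, the architect is in house 3.
House 1's profession must be teacher (nothing else left).
House 1's gemstone must be topaz (nothing else left).
That leaves jade as the gemstone for house 3.
So: house 1 = teacher/topaz/classical, house 2 = nurse/sapphire/metal, house 3 = architect/jade/rock.

2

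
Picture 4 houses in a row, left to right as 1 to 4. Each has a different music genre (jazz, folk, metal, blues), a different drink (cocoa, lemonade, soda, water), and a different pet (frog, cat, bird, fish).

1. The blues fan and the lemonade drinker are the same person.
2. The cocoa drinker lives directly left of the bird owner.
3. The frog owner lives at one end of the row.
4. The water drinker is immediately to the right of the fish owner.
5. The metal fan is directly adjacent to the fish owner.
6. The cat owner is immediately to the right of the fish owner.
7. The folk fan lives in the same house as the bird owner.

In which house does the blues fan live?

3

The frog owner is narrowed to house 1 or 4; consider each.
Placing it in house 4 leads to a contradiction, so it's in house 1.
The water drinker is narrowed to house 3 or 4; consider each.
Placing it in house 3 leads to a contradiction, so it's in house 4.
By clue 4, the fish owner is in house 3.
By clue 6, the cat owner is in house 4.
The only pet still possible for house 2 is bird.
Clue 2: the cocoa drinker is in house 1.
Clue 7 places the folk fan in house 2.
That leaves metal as the music genre for house 4.
Clue 1 places the blues fan in house 3.
Clue 1: the lemonade drinker is in house 3.
House 1 music genre: only jazz fits.
That leaves soda as the drink for house 2.
So: house 1 = jazz/cocoa/frog, house 2 = folk/soda/bird, house 3 = blues/lemonade/fish, house 4 = metal/water/cat.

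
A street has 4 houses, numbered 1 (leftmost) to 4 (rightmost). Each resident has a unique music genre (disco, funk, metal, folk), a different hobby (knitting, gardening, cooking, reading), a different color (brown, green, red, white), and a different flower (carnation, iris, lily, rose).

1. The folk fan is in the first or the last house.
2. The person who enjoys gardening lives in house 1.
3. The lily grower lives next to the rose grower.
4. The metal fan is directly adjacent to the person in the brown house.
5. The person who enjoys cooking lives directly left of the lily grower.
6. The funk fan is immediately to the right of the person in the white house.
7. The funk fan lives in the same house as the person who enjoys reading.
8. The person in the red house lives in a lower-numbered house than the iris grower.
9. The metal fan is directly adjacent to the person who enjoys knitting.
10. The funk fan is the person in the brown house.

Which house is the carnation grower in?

Clue 2: the person who enjoys gardening is in house 1.
That leaves carnation as the flower for house 1.
The folk fan is narrowed to house 1 or 4; consider each.
Placing it in house 4 leads to a contradiction, so it's in house 1.
The person who enjoys cooking is narrowed to house 2 or 3; consider each.
Placing it in house 2 leads to a contradiction, so it's in house 3.
By clue 5, the lily grower is in house 4.
By clue 3, the rose grower is in house 3.
Clue 9 places the metal fan in house 3.
House 2's flower must be iris (nothing else left).
The person in the red house is in house 1 (clue 8).
House 3 color: only white fits.
Clue 6: the funk fan is in house 4.
By clue 7, the person who enjoys reading is in house 4.
Clue 10: the person in the brown house is in house 4.
House 2 music genre: only disco fits.
So house 2 gets knitting for hobby.
The only color still possible for house 2 is green.
So: house 1 = folk/gardening/red/carnation, house 2 = disco/knitting/green/iris, house 3 = metal/cooking/white/rose, house 4 = funk/reading/brown/lily.

1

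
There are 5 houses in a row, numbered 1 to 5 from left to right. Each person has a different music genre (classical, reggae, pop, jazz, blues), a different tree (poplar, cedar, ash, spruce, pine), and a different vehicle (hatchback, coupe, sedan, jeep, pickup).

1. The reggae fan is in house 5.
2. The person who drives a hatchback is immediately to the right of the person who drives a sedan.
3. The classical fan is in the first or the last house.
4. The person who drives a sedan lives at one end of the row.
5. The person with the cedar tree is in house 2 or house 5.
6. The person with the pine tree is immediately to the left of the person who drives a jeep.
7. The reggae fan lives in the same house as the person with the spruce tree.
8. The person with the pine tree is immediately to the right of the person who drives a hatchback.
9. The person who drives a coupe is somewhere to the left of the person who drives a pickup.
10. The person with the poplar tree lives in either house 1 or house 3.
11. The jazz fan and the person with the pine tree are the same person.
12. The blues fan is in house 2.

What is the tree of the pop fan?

From clue 1, the reggae fan must be in house 5.
From clue 4, the person who drives a sedan must be in house 1.
By clue 7, the person with the spruce tree is in house 5.
The blues fan is in house 2 (clue 12).
Clue 2 places the person who drives a hatchback in house 2.
Clue 8: the person with the pine tree is in house 3.
Clue 11: the jazz fan is in house 3.
House 1 music genre: only classical fits.
That leaves pop as the music genre for house 4.
House 2's tree must be cedar (nothing else left).
The only tree still possible for house 4 is ash.
Clue 6 places the person who drives a jeep in house 4.
The only tree still possible for house 1 is poplar.
The only vehicle still possible for house 3 is coupe.
So house 5 gets pickup for vehicle.
So: house 1 = classical/poplar/sedan, house 2 = blues/cedar/hatchback, house 3 = jazz/pine/coupe, house 4 = pop/ash/jeep, house 5 = reggae/spruce/pickup.

ash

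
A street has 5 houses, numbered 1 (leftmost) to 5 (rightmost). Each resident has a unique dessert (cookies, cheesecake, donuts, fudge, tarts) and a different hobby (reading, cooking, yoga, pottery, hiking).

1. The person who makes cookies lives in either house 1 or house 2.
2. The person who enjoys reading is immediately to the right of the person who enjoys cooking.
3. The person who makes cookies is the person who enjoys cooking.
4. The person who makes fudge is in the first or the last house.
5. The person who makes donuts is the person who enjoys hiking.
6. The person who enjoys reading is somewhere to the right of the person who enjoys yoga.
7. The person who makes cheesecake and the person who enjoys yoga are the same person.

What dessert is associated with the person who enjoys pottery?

fudge

The person who makes cheesecake is narrowed to house 1 or 2; consider each.
Placing it in house 2 leads to a contradiction, so it's in house 1.
By clue 7, the person who enjoys yoga is in house 1.
House 5 dessert: only fudge fits.
The person who enjoys reading is in house 3 (clue 2).
So house 2 gets cookies for dessert.
House 2's hobby must be cooking (nothing else left).
That leaves hiking as the hobby for house 4.
That leaves pottery as the hobby for house 5.
From clue 5, the person who makes donuts must be in house 4.
So house 3 gets tarts for dessert.
So: house 1 = cheesecake/yoga, house 2 = cookies/cooking, house 3 = tarts/reading, house 4 = donuts/hiking, house 5 = fudge/pottery.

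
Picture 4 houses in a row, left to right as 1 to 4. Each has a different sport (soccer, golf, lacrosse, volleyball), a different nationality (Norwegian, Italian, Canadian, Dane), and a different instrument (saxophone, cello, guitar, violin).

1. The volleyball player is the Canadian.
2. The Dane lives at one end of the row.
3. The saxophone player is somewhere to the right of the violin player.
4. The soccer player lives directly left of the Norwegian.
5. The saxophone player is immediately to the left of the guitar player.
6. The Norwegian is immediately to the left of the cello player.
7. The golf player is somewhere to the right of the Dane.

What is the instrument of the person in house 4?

cello

The Dane is in house 1 (clue 7).
That leaves violin as the instrument for house 1.
House 2 instrument: only saxophone fits.
By clue 5, the guitar player is in house 3.
House 4's instrument must be cello (nothing else left).
The Norwegian is in house 3 (clue 6).
The soccer player is in house 2 (clue 4).
That leaves lacrosse as the sport for house 1.
House 3 sport: only golf fits.
So house 4 gets volleyball for sport.
By clue 1, the Canadian is in house 4.
That leaves Italian as the nationality for house 2.
So: house 1 = lacrosse/Dane/violin, house 2 = soccer/Italian/saxophone, house 3 = golf/Norwegian/guitar, house 4 = volleyball/Canadian/cello.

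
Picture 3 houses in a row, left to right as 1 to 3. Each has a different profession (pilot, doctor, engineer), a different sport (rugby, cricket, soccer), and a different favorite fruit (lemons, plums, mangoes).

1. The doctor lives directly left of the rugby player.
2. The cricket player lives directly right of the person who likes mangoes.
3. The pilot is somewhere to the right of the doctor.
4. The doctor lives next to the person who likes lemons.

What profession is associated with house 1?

engineer

That leaves soccer as the sport for house 1.
The doctor is narrowed to house 1 or 2; consider each.
Placing it in house 1 leads to a contradiction, so it's in house 2.
Clue 1: the rugby player is in house 3.
Clue 3: the pilot is in house 3.
The only profession still possible for house 1 is engineer.
So house 2 gets cricket for sport.
The person who likes mangoes is in house 1 (clue 2).
The only favorite fruit still possible for house 2 is plums.
House 3's favorite fruit must be lemons (nothing else left).
So: house 1 = engineer/soccer/mangoes, house 2 = doctor/cricket/plums, house 3 = pilot/rugby/lemons.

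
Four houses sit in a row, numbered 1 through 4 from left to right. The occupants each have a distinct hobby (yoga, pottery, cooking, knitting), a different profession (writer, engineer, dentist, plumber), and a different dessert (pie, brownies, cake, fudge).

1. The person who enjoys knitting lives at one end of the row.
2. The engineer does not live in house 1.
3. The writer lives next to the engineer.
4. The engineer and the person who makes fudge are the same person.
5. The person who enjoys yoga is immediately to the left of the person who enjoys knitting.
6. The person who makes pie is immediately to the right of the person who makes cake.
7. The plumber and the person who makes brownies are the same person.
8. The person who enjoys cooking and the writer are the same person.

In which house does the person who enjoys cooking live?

2

Clue 5: the person who enjoys yoga is in house 3.
Clue 5: the person who enjoys knitting is in house 4.
The person who enjoys cooking is narrowed to house 1 or 2; consider each.
Placing it in house 1 leads to a contradiction, so it's in house 2.
Clue 8: the writer is in house 2.
House 1 hobby: only pottery fits.
That leaves engineer as the profession for house 3.
The person who makes fudge is in house 3 (clue 4).
From clue 6, the person who makes pie must be in house 2.
The person who makes cake is in house 1 (clue 6).
That leaves brownies as the dessert for house 4.
Clue 7: the plumber is in house 4.
The only profession still possible for house 1 is dentist.
So: house 1 = pottery/dentist/cake, house 2 = cooking/writer/pie, house 3 = yoga/engineer/fudge, house 4 = knitting/plumber/brownies.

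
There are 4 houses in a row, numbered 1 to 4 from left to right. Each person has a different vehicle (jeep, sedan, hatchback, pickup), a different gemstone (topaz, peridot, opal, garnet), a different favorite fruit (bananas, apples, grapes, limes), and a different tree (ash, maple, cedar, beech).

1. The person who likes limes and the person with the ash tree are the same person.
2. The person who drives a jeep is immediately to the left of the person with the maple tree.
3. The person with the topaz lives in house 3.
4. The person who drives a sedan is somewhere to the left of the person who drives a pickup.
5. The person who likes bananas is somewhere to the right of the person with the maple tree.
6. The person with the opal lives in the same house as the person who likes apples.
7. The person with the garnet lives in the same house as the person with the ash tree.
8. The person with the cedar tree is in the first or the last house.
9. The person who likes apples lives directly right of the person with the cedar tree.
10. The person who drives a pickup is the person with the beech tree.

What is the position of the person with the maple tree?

2

From clue 3, the person with the topaz must be in house 3.
Clue 9: the person who likes apples is in house 2.
From clue 9, the person with the cedar tree must be in house 1.
By clue 6, the person with the opal is in house 2.
By clue 7, the person with the garnet is in house 4.
From clue 7, the person with the ash tree must be in house 4.
House 1 gemstone: only peridot fits.
House 1 favorite fruit: only grapes fits.
Clue 1 places the person who likes limes in house 4.
House 4's vehicle must be hatchback (nothing else left).
That leaves bananas as the favorite fruit for house 3.
From clue 5, the person with the maple tree must be in house 2.
House 3 vehicle: only pickup fits.
House 3's tree must be beech (nothing else left).
From clue 2, the person who drives a jeep must be in house 1.
House 2 vehicle: only sedan fits.
So: house 1 = jeep/peridot/grapes/cedar, house 2 = sedan/opal/apples/maple, house 3 = pickup/topaz/bananas/beech, house 4 = hatchback/garnet/limes/ash.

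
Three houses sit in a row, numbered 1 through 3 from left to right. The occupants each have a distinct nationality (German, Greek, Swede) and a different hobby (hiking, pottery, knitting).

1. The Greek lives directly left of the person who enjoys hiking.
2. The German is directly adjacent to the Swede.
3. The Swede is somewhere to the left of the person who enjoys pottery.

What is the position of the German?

That leaves German as the nationality for house 3.
The only hobby still possible for house 1 is knitting.
The Swede is in house 2 (clue 2).
The person who enjoys pottery is in house 3 (clue 3).
House 1's nationality must be Greek (nothing else left).
House 2's hobby must be hiking (nothing else left).
So: house 1 = Greek/knitting, house 2 = Swede/hiking, house 3 = German/pottery.

3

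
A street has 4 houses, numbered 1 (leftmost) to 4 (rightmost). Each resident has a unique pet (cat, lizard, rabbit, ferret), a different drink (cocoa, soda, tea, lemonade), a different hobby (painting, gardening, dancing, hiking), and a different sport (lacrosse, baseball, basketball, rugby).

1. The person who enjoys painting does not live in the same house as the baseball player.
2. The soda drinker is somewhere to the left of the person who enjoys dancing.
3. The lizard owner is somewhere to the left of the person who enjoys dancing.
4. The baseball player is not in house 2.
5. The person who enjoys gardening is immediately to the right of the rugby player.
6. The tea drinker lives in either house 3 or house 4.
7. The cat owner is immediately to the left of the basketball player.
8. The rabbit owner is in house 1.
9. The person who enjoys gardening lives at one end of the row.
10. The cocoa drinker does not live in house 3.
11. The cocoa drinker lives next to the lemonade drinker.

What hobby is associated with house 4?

The rabbit owner is in house 1 (clue 8).
Clue 9: the person who enjoys gardening is in house 4.
House 4 pet: only ferret fits.
Clue 3 places the lizard owner in house 2.
Clue 3: the person who enjoys dancing is in house 3.
From clue 5, the rugby player must be in house 3.
House 3 pet: only cat fits.
The only sport still possible for house 2 is lacrosse.
The only sport still possible for house 1 is baseball.
So house 4 gets basketball for sport.
By clue 1, the person who enjoys painting is in house 2.
House 1 hobby: only hiking fits.
The soda drinker is narrowed to house 1 or 2; consider each.
Placing it in house 2 leads to a contradiction, so it's in house 1.
From clue 11, the lemonade drinker must be in house 3.
House 2's drink must be cocoa (nothing else left).
House 4's drink must be tea (nothing else left).
So: house 1 = rabbit/soda/hiking/baseball, house 2 = lizard/cocoa/painting/lacrosse, house 3 = cat/lemonade/dancing/rugby, house 4 = ferret/tea/gardening/basketball.

gardening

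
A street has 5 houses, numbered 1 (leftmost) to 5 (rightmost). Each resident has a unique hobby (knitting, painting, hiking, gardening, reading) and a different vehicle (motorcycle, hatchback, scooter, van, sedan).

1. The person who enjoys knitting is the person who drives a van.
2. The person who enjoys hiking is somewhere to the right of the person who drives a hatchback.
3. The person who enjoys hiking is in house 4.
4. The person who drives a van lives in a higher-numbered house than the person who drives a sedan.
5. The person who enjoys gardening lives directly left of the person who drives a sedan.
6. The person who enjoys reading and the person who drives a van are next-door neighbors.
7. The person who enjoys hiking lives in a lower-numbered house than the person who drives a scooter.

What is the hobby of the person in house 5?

painting

Clue 3 places the person who enjoys hiking in house 4.
From clue 7, the person who drives a scooter must be in house 5.
By clue 4, the person who drives a van is in house 3.
Clue 4: the person who drives a sedan is in house 2.
By clue 5, the person who enjoys gardening is in house 1.
Clue 6 places the person who enjoys reading in house 2.
House 5 hobby: only painting fits.
House 4 vehicle: only motorcycle fits.
So house 3 gets knitting for hobby.
House 1's vehicle must be hatchback (nothing else left).
So: house 1 = gardening/hatchback, house 2 = reading/sedan, house 3 = knitting/van, house 4 = hiking/motorcycle, house 5 = painting/scooter.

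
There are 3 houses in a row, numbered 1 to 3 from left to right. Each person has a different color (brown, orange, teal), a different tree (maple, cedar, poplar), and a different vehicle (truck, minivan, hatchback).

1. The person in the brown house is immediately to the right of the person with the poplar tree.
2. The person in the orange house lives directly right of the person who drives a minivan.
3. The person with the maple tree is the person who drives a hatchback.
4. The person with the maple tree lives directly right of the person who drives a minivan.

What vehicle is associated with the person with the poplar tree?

That leaves teal as the color for house 1.
The person in the brown house is narrowed to house 2 or 3; consider each.
Placing it in house 3 leads to a contradiction, so it's in house 2.
Clue 1: the person with the poplar tree is in house 1.
So house 3 gets orange for color.
Clue 2 places the person who drives a minivan in house 2.
The person with the maple tree is in house 3 (clue 4).
The only tree still possible for house 2 is cedar.
The only vehicle still possible for house 1 is truck.
So house 3 gets hatchback for vehicle.
So: house 1 = teal/poplar/truck, house 2 = brown/cedar/minivan, house 3 = orange/maple/hatchback.

truck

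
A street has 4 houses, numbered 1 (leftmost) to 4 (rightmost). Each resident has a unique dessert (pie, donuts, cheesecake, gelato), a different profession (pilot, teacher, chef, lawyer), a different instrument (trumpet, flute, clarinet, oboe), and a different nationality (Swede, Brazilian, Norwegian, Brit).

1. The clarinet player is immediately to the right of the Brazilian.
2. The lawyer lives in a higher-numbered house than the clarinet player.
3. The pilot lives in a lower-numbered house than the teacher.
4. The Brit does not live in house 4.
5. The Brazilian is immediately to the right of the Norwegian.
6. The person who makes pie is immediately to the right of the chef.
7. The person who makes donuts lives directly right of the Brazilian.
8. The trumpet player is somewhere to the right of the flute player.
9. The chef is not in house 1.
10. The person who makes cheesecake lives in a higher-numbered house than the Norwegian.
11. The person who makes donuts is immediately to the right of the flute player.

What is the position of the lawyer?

4

House 1 dessert: only gelato fits.
House 1 profession: only pilot fits.
The only instrument still possible for house 1 is oboe.
House 4 instrument: only trumpet fits.
House 4 nationality: only Swede fits.
From clue 1, the clarinet player must be in house 3.
From clue 1, the Brazilian must be in house 2.
Clue 2: the lawyer is in house 4.
Clue 5: the Norwegian is in house 1.
Clue 7 places the person who makes donuts in house 3.
From clue 11, the flute player must be in house 2.
The only dessert still possible for house 2 is cheesecake.
House 4 dessert: only pie fits.
That leaves Brit as the nationality for house 3.
Clue 6 places the chef in house 3.
The only profession still possible for house 2 is teacher.
So: house 1 = gelato/pilot/oboe/Norwegian, house 2 = cheesecake/teacher/flute/Brazilian, house 3 = donuts/chef/clarinet/Brit, house 4 = pie/lawyer/trumpet/Swede.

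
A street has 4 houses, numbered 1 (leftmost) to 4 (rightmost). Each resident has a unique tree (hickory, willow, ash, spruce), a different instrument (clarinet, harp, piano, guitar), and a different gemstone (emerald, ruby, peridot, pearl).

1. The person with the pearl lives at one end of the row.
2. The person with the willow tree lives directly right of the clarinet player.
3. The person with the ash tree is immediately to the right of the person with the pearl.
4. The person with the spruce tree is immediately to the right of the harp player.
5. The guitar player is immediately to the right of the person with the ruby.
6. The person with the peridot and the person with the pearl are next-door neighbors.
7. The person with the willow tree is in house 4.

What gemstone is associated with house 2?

From clue 3, the person with the ash tree must be in house 2.
The person with the pearl is in house 1 (clue 3).
From clue 6, the person with the peridot must be in house 2.
The person with the willow tree is in house 4 (clue 7).
So house 1 gets hickory for tree.
House 3 tree: only spruce fits.
That leaves emerald as the gemstone for house 4.
Clue 2 places the clarinet player in house 3.
The harp player is in house 2 (clue 4).
By clue 5, the guitar player is in house 4.
The only instrument still possible for house 1 is piano.
So house 3 gets ruby for gemstone.
So: house 1 = hickory/piano/pearl, house 2 = ash/harp/peridot, house 3 = spruce/clarinet/ruby, house 4 = willow/guitar/emerald.

peridot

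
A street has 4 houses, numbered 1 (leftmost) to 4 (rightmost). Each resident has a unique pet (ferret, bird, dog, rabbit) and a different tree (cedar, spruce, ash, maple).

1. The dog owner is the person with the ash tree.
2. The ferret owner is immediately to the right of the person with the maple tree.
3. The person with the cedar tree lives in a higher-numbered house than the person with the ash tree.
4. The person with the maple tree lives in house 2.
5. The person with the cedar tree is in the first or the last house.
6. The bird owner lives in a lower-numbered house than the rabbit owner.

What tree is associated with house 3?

Clue 4: the person with the maple tree is in house 2.
From clue 5, the person with the cedar tree must be in house 4.
By clue 2, the ferret owner is in house 3.
That leaves dog as the pet for house 1.
So house 4 gets rabbit for pet.
By clue 1, the person with the ash tree is in house 1.
House 2 pet: only bird fits.
House 3 tree: only spruce fits.
So: house 1 = dog/ash, house 2 = bird/maple, house 3 = ferret/spruce, house 4 = rabbit/cedar.

spruce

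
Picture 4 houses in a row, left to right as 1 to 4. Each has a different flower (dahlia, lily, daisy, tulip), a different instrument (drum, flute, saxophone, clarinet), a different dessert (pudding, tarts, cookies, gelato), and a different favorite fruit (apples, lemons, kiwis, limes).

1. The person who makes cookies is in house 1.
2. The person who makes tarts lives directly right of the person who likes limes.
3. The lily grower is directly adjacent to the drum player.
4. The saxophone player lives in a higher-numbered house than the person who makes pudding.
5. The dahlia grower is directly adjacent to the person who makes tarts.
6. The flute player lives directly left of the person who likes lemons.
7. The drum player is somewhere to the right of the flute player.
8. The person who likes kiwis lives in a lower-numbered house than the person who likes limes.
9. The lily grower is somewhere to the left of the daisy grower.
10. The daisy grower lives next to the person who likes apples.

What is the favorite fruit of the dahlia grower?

apples

By clue 1, the person who makes cookies is in house 1.
The saxophone player is narrowed to house 3 or 4; consider each.
Placing it in house 3 leads to a contradiction, so it's in house 4.
That leaves apples as the favorite fruit for house 4.
From clue 10, the daisy grower must be in house 3.
That leaves kiwis as the favorite fruit for house 1.
Clue 5: the person who makes tarts is in house 3.
House 4 dessert: only gelato fits.
From clue 2, the person who likes limes must be in house 2.
That leaves pudding as the dessert for house 2.
House 3's favorite fruit must be lemons (nothing else left).
By clue 6, the flute player is in house 2.
From clue 7, the drum player must be in house 3.
That leaves clarinet as the instrument for house 1.
From clue 3, the lily grower must be in house 2.
House 1 flower: only tulip fits.
So house 4 gets dahlia for flower.
So: house 1 = tulip/clarinet/cookies/kiwis, house 2 = lily/flute/pudding/limes, house 3 = daisy/drum/tarts/lemons, house 4 = dahlia/saxophone/gelato/apples.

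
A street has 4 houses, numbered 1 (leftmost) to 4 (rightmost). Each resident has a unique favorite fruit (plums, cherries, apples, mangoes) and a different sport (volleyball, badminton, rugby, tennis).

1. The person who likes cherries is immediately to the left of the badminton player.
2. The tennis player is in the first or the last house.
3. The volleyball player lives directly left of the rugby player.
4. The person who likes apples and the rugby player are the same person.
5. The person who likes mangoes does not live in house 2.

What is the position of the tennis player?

The tennis player is narrowed to house 1 or 4; consider each.
Placing it in house 4 leads to a contradiction, so it's in house 1.
The person who likes apples is narrowed to house 3 or 4; consider each.
Placing it in house 3 leads to a contradiction, so it's in house 4.
The rugby player is in house 4 (clue 4).
The volleyball player is in house 3 (clue 3).
House 2's sport must be badminton (nothing else left).
Clue 1 places the person who likes cherries in house 1.
House 2's favorite fruit must be plums (nothing else left).
House 3's favorite fruit must be mangoes (nothing else left).
So: house 1 = cherries/tennis, house 2 = plums/badminton, house 3 = mangoes/volleyball, house 4 = apples/rugby.

1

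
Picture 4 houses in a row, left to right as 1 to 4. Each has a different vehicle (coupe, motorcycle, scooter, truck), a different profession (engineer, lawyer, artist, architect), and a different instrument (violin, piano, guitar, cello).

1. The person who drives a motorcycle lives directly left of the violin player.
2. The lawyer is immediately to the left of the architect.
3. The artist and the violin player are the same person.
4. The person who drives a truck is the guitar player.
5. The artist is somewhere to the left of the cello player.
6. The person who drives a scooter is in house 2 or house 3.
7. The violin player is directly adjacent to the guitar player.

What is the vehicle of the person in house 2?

scooter

The person who drives a motorcycle is narrowed to house 1 or 2; consider each.
Placing it in house 2 leads to a contradiction, so it's in house 1.
Clue 1: the violin player is in house 2.
By clue 3, the artist is in house 2.
Clue 2 places the lawyer in house 3.
By clue 2, the architect is in house 4.
Clue 4: the person who drives a truck is in house 3.
The guitar player is in house 3 (clue 4).
That leaves coupe as the vehicle for house 4.
That leaves engineer as the profession for house 1.
That leaves piano as the instrument for house 1.
House 4 instrument: only cello fits.
House 2 vehicle: only scooter fits.
So: house 1 = motorcycle/engineer/piano, house 2 = scooter/artist/violin, house 3 = truck/lawyer/guitar, house 4 = coupe/architect/cello.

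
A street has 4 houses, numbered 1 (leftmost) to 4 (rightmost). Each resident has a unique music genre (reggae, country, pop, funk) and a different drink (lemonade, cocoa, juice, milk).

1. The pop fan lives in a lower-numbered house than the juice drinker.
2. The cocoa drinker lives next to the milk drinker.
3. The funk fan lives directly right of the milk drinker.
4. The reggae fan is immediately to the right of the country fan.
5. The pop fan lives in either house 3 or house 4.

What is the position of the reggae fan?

2

By clue 5, the pop fan is in house 3.
The only music genre still possible for house 1 is country.
Clue 1 places the juice drinker in house 4.
Clue 4 places the reggae fan in house 2.
House 4 music genre: only funk fits.
Clue 2 places the cocoa drinker in house 2.
The milk drinker is in house 3 (clue 3).
The only drink still possible for house 1 is lemonade.
So: house 1 = country/lemonade, house 2 = reggae/cocoa, house 3 = pop/milk, house 4 = funk/juice.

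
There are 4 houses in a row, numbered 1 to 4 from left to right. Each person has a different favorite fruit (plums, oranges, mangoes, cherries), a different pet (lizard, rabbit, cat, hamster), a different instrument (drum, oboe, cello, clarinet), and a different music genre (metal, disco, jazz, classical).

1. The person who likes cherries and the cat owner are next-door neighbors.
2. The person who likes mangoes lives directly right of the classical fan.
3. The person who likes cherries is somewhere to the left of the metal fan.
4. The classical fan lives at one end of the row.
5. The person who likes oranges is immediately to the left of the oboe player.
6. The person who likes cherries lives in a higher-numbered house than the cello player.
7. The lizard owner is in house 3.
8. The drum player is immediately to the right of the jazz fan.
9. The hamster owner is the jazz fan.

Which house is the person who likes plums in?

4

The classical fan is in house 1 (clue 4).
By clue 7, the lizard owner is in house 3.
By clue 2, the person who likes mangoes is in house 2.
Clue 9 places the hamster owner in house 2.
From clue 9, the jazz fan must be in house 2.
The only favorite fruit still possible for house 3 is cherries.
So house 4 gets plums for favorite fruit.
Clue 1 places the cat owner in house 4.
Clue 3: the metal fan is in house 4.
Clue 5 places the oboe player in house 2.
Clue 8: the drum player is in house 3.
House 1's favorite fruit must be oranges (nothing else left).
So house 1 gets rabbit for pet.
House 1's instrument must be cello (nothing else left).
So house 4 gets clarinet for instrument.
House 3's music genre must be disco (nothing else left).
So: house 1 = oranges/rabbit/cello/classical, house 2 = mangoes/hamster/oboe/jazz, house 3 = cherries/lizard/drum/disco, house 4 = plums/cat/clarinet/metal.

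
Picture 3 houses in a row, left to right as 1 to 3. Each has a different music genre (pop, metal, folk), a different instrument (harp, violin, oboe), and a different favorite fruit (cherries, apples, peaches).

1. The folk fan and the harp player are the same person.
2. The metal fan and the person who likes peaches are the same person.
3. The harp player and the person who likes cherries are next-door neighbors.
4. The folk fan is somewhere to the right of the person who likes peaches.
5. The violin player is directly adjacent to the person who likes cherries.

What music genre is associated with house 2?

pop

The folk fan is narrowed to house 2 or 3; consider each.
Placing it in house 2 leads to a contradiction, so it's in house 3.
From clue 1, the harp player must be in house 3.
From clue 3, the person who likes cherries must be in house 2.
So house 1 gets violin for instrument.
That leaves oboe as the instrument for house 2.
So house 1 gets peaches for favorite fruit.
So house 3 gets apples for favorite fruit.
From clue 2, the metal fan must be in house 1.
The only music genre still possible for house 2 is pop.
So: house 1 = metal/violin/peaches, house 2 = pop/oboe/cherries, house 3 = folk/harp/apples.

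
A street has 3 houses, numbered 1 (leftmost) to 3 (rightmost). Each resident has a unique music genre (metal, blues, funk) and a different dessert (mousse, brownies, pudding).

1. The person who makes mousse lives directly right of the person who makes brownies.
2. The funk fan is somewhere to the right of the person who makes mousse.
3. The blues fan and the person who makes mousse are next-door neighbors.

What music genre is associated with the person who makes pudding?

By clue 2, the funk fan is in house 3.
Clue 2: the person who makes mousse is in house 2.
House 2 music genre: only metal fits.
The only dessert still possible for house 1 is brownies.
House 3 dessert: only pudding fits.
House 1 music genre: only blues fits.
So: house 1 = blues/brownies, house 2 = metal/mousse, house 3 = funk/pudding.

funk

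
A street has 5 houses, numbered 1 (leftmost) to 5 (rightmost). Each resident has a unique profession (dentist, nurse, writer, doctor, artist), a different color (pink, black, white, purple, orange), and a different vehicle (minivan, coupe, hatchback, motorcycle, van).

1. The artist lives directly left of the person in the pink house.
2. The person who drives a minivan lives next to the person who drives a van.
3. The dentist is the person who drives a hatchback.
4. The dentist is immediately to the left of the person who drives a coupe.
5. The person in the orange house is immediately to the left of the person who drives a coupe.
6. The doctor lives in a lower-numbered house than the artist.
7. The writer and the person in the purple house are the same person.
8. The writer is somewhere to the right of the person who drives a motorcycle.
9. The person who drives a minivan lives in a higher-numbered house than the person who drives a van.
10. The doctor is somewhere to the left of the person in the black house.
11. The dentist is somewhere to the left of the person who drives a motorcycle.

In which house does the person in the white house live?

2

House 5's vehicle must be minivan (nothing else left).
By clue 2, the person who drives a van is in house 4.
House 1 vehicle: only hatchback fits.
By clue 3, the dentist is in house 1.
Clue 4 places the person who drives a coupe in house 2.
By clue 5, the person in the orange house is in house 1.
The only vehicle still possible for house 3 is motorcycle.
House 2's color must be white (nothing else left).
House 3's color must be black (nothing else left).
From clue 10, the doctor must be in house 2.
The artist is narrowed to house 3 or 4; consider each.
Placing it in house 4 leads to a contradiction, so it's in house 3.
Clue 1 places the person in the pink house in house 4.
House 5's color must be purple (nothing else left).
By clue 7, the writer is in house 5.
That leaves nurse as the profession for house 4.
So: house 1 = dentist/orange/hatchback, house 2 = doctor/white/coupe, house 3 = artist/black/motorcycle, house 4 = nurse/pink/van, house 5 = writer/purple/minivan.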